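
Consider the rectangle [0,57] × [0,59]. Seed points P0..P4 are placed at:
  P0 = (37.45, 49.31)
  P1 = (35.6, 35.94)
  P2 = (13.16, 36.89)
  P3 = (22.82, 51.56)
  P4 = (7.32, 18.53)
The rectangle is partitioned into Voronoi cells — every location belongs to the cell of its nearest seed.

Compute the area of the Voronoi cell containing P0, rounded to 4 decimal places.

1. box [0,57]×[0,59]: [(0, 0) (57, 0) (57, 59) (0, 59)]
2. ⊥bis P0·P1 via (36.525,42.625): [(0, 47.6789) (57, 39.7919) (57, 59) (0, 59)]  |A|=870.0813
3. ⊥bis P0·P2 via (25.305,43.1): [(24.7121, 44.2595) (57, 39.7919) (57, 59) (17.175, 59)]  |A|=603.6143
4. ⊥bis P0·P3 via (30.135,50.435): [(29.092, 43.6535) (57, 39.7919) (57, 59) (31.4522, 59)]  |A|=464.064
5. ⊥bis P0·P4 via (22.385,33.92): [(29.092, 43.6535) (57, 39.7919) (57, 59) (31.4522, 59)]  |A|=464.064
6. canonical 4-gon: [(29.092, 43.6535) (57, 39.7919) (57, 59) (31.4522, 59)]
7. shoelace: 464.064

Area of P0's cell: 464.0640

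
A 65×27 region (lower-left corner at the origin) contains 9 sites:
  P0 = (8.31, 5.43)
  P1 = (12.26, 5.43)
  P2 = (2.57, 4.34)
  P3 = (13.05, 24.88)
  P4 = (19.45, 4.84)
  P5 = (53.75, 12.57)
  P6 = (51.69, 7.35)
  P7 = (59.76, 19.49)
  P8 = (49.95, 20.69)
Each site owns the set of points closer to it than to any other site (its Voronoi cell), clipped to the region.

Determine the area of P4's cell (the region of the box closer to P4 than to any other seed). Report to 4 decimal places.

Area of P4's cell: 328.0310

1. box [0,65]×[0,27]: [(0, 0) (65, 0) (65, 27) (0, 27)]
2. ⊥bis P4·P0 via (13.88,5.135): [(13.608, 0) (65, 0) (65, 27) (15.038, 27)]  |A|=1368.2782
3. ⊥bis P4·P1 via (15.855,5.135): [(15.4336, 0) (65, 0) (65, 27) (17.6492, 27)]  |A|=1308.3817
4. ⊥bis P4·P2 via (11.01,4.59): [(15.4336, 0) (65, 0) (65, 27) (17.6492, 27)]  |A|=1308.3817
5. ⊥bis P4·P3 via (16.25,14.86): [(16.6639, 14.9922) (15.4336, 0) (65, 0) (65, 27) (54.2634, 27)]  |A|=1088.5534
6. ⊥bis P4·P5 via (36.6,8.705): [(33.9397, 20.5094) (16.6639, 14.9922) (15.4336, 0) (38.5618, 0)]  |A|=363.28
7. ⊥bis P4·P6 via (35.57,6.095): [(34.7159, 17.065) (33.9397, 20.5094) (16.6639, 14.9922) (15.4336, 0) (36.0445, 0)]  |A|=341.8012
8. ⊥bis P4·P7 via (39.605,12.165): [(34.7159, 17.065) (33.9397, 20.5094) (16.6639, 14.9922) (15.4336, 0) (36.0445, 0)]  |A|=341.8012
9. ⊥bis P4·P8 via (34.7,12.765): [(35.1125, 11.9712) (31.1401, 19.6153) (16.6639, 14.9922) (15.4336, 0) (36.0445, 0)]  |A|=328.031
10. canonical 5-gon: [(35.1125, 11.9712) (31.1401, 19.6153) (16.6639, 14.9922) (15.4336, 0) (36.0445, 0)]
11. shoelace: 328.031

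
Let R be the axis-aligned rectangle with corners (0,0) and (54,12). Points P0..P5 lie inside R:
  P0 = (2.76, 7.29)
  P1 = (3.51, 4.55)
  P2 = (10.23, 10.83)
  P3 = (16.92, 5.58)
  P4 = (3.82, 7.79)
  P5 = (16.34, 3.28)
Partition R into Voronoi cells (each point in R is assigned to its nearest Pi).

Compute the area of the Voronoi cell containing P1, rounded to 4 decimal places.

1. box [0,54]×[0,12]: [(0, 0) (54, 0) (54, 12) (0, 12)]
2. ⊥bis P1·P0 via (3.135,5.92): [(0, 5.0619) (0, 0) (54, 0) (54, 12) (25.3473, 12)]  |A|=560.0688
3. ⊥bis P1·P2 via (6.87,7.69): [(7.4264, 7.0946) (0, 5.0619) (0, 0) (14.0565, 0)]  |A|=68.6586
4. ⊥bis P1·P3 via (10.215,5.065): [(10.2949, 4.0252) (7.4264, 7.0946) (0, 5.0619) (0, 0) (10.604, 0)]  |A|=61.7102
5. ⊥bis P1·P4 via (3.665,6.17): [(10.2949, 4.0252) (8.7447, 5.684) (3.949, 6.1428) (0, 5.0619) (0, 0) (10.604, 0)]  |A|=58.6302
6. ⊥bis P1·P5 via (9.925,3.915): [(9.9703, 4.3725) (8.7447, 5.684) (3.949, 6.1428) (0, 5.0619) (0, 0) (9.5375, 0)]  |A|=55.6988
7. canonical 6-gon: [(9.9703, 4.3725) (8.7447, 5.684) (3.949, 6.1428) (0, 5.0619) (0, 0) (9.5375, 0)]
8. shoelace: 55.6988

Area of P1's cell: 55.6988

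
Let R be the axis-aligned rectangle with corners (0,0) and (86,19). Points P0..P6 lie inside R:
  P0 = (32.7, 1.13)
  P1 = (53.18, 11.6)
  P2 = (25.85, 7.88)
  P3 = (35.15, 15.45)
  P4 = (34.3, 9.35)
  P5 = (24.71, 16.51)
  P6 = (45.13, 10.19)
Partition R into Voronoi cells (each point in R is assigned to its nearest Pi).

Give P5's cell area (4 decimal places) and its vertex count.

1. box [0,86]×[0,19]: [(0, 0) (86, 0) (86, 19) (0, 19)]
2. ⊥bis P5·P0 via (28.705,8.82): [(0, 0) (11.7273, 0) (48.3005, 19) (0, 19)]  |A|=570.2648
3. ⊥bis P5·P1 via (38.945,14.055): [(0, 0) (11.7273, 0) (38.9611, 14.1481) (39.7978, 19) (0, 19)]  |A|=549.6375
4. ⊥bis P5·P2 via (25.28,12.195): [(0, 8.8556) (38.5846, 13.9525) (38.9611, 14.1481) (39.7978, 19) (0, 19)]  |A|=296.9804
5. ⊥bis P5·P3 via (29.93,15.98): [(0, 8.8556) (29.6037, 12.7661) (30.2366, 19) (0, 19)]  |A|=244.4015
6. ⊥bis P5·P4 via (29.505,12.93): [(0, 8.8556) (29.3585, 12.7338) (29.6385, 13.1088) (30.2366, 19) (0, 19)]  |A|=244.36
7. ⊥bis P5·P6 via (34.92,13.35): [(0, 8.8556) (29.3585, 12.7338) (29.6385, 13.1088) (30.2366, 19) (0, 19)]  |A|=244.36
8. canonical 5-gon: [(0, 8.8556) (29.3585, 12.7338) (29.6385, 13.1088) (30.2366, 19) (0, 19)]
9. shoelace: 244.36

Area of P5's cell: 244.3600 (5 vertices)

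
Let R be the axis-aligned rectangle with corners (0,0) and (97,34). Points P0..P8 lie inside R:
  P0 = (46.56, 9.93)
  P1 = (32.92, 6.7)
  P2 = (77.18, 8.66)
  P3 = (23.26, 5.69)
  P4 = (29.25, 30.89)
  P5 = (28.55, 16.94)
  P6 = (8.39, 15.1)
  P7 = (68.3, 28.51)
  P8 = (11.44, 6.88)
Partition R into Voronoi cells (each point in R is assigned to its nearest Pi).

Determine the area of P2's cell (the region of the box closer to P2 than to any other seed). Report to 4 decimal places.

1. box [0,97]×[0,34]: [(0, 0) (97, 0) (97, 34) (0, 34)]
2. ⊥bis P2·P0 via (61.87,9.295): [(61.4845, 0) (97, 0) (97, 34) (62.8947, 34)]  |A|=1183.5545
3. ⊥bis P2·P1 via (55.05,7.68): [(61.4845, 0) (97, 0) (97, 34) (62.8947, 34)]  |A|=1183.5545
4. ⊥bis P2·P3 via (50.22,7.175): [(61.4845, 0) (97, 0) (97, 34) (62.8947, 34)]  |A|=1183.5545
5. ⊥bis P2·P4 via (53.215,19.775): [(61.4845, 0) (97, 0) (97, 34) (62.8947, 34)]  |A|=1183.5545
6. ⊥bis P2·P5 via (52.865,12.8): [(61.4845, 0) (97, 0) (97, 34) (62.8947, 34)]  |A|=1183.5545
7. ⊥bis P2·P6 via (42.785,11.88): [(61.4845, 0) (97, 0) (97, 34) (62.8947, 34)]  |A|=1183.5545
8. ⊥bis P2·P7 via (72.74,18.585): [(62.0571, 13.8059) (61.4845, 0) (97, 0) (97, 29.4378)]  |A|=759.4845
9. ⊥bis P2·P8 via (44.31,7.77): [(62.0571, 13.8059) (61.4845, 0) (97, 0) (97, 29.4378)]  |A|=759.4845
10. canonical 4-gon: [(62.0571, 13.8059) (61.4845, 0) (97, 0) (97, 29.4378)]
11. shoelace: 759.4845

Area of P2's cell: 759.4845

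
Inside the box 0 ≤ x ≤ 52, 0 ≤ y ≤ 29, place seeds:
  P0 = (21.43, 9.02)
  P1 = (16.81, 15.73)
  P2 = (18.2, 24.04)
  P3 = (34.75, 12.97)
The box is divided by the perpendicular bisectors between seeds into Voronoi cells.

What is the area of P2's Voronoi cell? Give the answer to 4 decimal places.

1. box [0,52]×[0,29]: [(0, 0) (52, 0) (52, 29) (0, 29)]
2. ⊥bis P2·P0 via (19.815,16.53): [(0, 12.2689) (52, 23.4513) (52, 29) (0, 29)]  |A|=579.2767
3. ⊥bis P2·P1 via (17.505,19.885): [(0, 22.813) (27.5798, 18.1998) (52, 23.4513) (52, 29) (0, 29)]  |A|=433.8734
4. ⊥bis P2·P3 via (26.475,18.505): [(0, 22.813) (26.4026, 18.3967) (33.4949, 29) (0, 29)]  |A|=259.254
5. canonical 4-gon: [(0, 22.813) (26.4026, 18.3967) (33.4949, 29) (0, 29)]
6. shoelace: 259.254

Area of P2's cell: 259.2540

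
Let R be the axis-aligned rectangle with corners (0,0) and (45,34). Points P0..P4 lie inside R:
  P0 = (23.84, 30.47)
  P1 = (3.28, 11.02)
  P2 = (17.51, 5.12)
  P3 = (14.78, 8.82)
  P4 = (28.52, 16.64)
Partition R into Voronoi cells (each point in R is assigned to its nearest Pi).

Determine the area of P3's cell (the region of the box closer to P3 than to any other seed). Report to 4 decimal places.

Area of P3's cell: 165.9007

1. box [0,45]×[0,34]: [(0, 0) (45, 0) (45, 34) (0, 34)]
2. ⊥bis P3·P0 via (19.31,19.645): [(0, 27.7258) (0, 0) (45, 0) (45, 8.8944)]  |A|=823.9528
3. ⊥bis P3·P1 via (9.03,9.92): [(11.5145, 22.9072) (7.1323, 0) (45, 0) (45, 8.8944)]  |A|=582.6383
4. ⊥bis P3·P2 via (16.145,6.97): [(28.252, 15.903) (11.5145, 22.9072) (7.2036, 0.3727)]  |A|=203.6833
5. ⊥bis P3·P4 via (21.65,12.73): [(22.3307, 11.534) (17.2155, 20.5215) (11.5145, 22.9072) (7.2036, 0.3727)]  |A|=165.9007
6. canonical 4-gon: [(22.3307, 11.534) (17.2155, 20.5215) (11.5145, 22.9072) (7.2036, 0.3727)]
7. shoelace: 165.9007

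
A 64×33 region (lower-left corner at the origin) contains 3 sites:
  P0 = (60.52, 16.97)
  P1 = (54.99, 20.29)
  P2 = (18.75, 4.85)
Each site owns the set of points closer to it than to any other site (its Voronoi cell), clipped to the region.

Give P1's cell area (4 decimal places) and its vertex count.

Area of P1's cell: 697.5336 (5 vertices)

1. box [0,64]×[0,33]: [(0, 0) (64, 0) (64, 33) (0, 33)]
2. ⊥bis P1·P0 via (57.755,18.63): [(0, 0) (46.5703, 0) (64, 29.0321) (64, 33) (0, 33)]  |A|=1858.9894
3. ⊥bis P1·P2 via (36.87,12.57): [(42.2254, 0) (46.5703, 0) (64, 29.0321) (64, 33) (28.1658, 33)]  |A|=697.5336
4. canonical 5-gon: [(42.2254, 0) (46.5703, 0) (64, 29.0321) (64, 33) (28.1658, 33)]
5. shoelace: 697.5336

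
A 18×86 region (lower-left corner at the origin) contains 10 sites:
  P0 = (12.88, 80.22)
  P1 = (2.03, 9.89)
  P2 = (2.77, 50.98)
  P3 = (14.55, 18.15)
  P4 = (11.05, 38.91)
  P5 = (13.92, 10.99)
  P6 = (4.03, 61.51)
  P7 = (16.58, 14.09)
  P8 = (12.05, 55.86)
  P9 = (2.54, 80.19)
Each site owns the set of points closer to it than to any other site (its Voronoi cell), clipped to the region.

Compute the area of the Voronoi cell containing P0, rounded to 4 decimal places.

Area of P0's cell: 174.5191

1. box [0,18]×[0,86]: [(0, 0) (18, 0) (18, 86) (0, 86)]
2. ⊥bis P0·P1 via (7.455,45.055): [(0, 46.2051) (18, 43.4282) (18, 86) (0, 86)]  |A|=741.3003
3. ⊥bis P0·P2 via (7.825,65.6): [(0, 68.3056) (18, 62.0819) (18, 86) (0, 86)]  |A|=374.5128
4. ⊥bis P0·P3 via (13.715,49.185): [(0, 68.3056) (18, 62.0819) (18, 86) (0, 86)]  |A|=374.5128
5. ⊥bis P0·P4 via (11.965,59.565): [(0, 68.3056) (18, 62.0819) (18, 86) (0, 86)]  |A|=374.5128
6. ⊥bis P0·P5 via (13.4,45.605): [(0, 68.3056) (18, 62.0819) (18, 86) (0, 86)]  |A|=374.5128
7. ⊥bis P0·P6 via (8.455,70.865): [(0, 74.8643) (18, 66.3501) (18, 86) (0, 86)]  |A|=277.0702
8. ⊥bis P0·P7 via (14.73,47.155): [(0, 74.8643) (18, 66.3501) (18, 86) (0, 86)]  |A|=277.0702
9. ⊥bis P0·P8 via (12.465,68.04): [(0, 74.8643) (14.5797, 67.9679) (18, 67.8514) (18, 86) (0, 86)]  |A|=274.5028
10. ⊥bis P0·P9 via (7.71,80.205): [(7.7361, 71.205) (14.5797, 67.9679) (18, 67.8514) (18, 86) (7.6932, 86)]  |A|=174.5191
11. canonical 5-gon: [(7.7361, 71.205) (14.5797, 67.9679) (18, 67.8514) (18, 86) (7.6932, 86)]
12. shoelace: 174.5191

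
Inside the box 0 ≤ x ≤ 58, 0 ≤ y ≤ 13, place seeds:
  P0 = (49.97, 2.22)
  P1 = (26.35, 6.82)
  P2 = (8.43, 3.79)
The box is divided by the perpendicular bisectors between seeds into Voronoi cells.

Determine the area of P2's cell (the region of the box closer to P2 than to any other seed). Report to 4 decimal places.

1. box [0,58]×[0,13]: [(0, 0) (58, 0) (58, 13) (0, 13)]
2. ⊥bis P2·P0 via (29.2,3.005): [(0, 0) (29.0864, 0) (29.5778, 13) (0, 13)]  |A|=381.3172
3. ⊥bis P2·P1 via (17.39,5.305): [(0, 0) (18.287, 0) (16.0889, 13) (0, 13)]  |A|=223.4433
4. canonical 4-gon: [(0, 0) (18.287, 0) (16.0889, 13) (0, 13)]
5. shoelace: 223.4433

Area of P2's cell: 223.4433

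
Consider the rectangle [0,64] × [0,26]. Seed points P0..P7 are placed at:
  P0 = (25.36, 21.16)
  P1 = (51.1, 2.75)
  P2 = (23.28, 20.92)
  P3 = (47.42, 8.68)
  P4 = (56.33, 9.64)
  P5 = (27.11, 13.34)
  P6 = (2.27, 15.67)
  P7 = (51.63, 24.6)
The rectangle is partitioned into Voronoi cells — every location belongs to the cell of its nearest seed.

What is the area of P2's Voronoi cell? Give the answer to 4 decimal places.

1. box [0,64]×[0,26]: [(0, 0) (64, 0) (64, 26) (0, 26)]
2. ⊥bis P2·P0 via (24.32,21.04): [(0, 0) (26.7477, 0) (23.7477, 26) (0, 26)]  |A|=656.44
3. ⊥bis P2·P1 via (37.19,11.835): [(0, 0) (26.7477, 0) (23.7477, 26) (0, 26)]  |A|=656.44
4. ⊥bis P2·P3 via (35.35,14.8): [(0, 0) (26.7477, 0) (23.7477, 26) (0, 26)]  |A|=656.44
5. ⊥bis P2·P4 via (39.805,15.28): [(0, 0) (26.7477, 0) (23.7477, 26) (0, 26)]  |A|=656.44
6. ⊥bis P2·P5 via (25.195,17.13): [(0, 4.3995) (24.7945, 16.9276) (23.7477, 26) (0, 26)]  |A|=375.5101
7. ⊥bis P2·P6 via (12.775,18.295): [(14.4258, 11.6886) (24.7945, 16.9276) (23.7477, 26) (10.8497, 26)]  |A|=142.0709
8. ⊥bis P2·P7 via (37.455,22.76): [(14.4258, 11.6886) (24.7945, 16.9276) (23.7477, 26) (10.8497, 26)]  |A|=142.0709
9. canonical 4-gon: [(14.4258, 11.6886) (24.7945, 16.9276) (23.7477, 26) (10.8497, 26)]
10. shoelace: 142.0709

Area of P2's cell: 142.0709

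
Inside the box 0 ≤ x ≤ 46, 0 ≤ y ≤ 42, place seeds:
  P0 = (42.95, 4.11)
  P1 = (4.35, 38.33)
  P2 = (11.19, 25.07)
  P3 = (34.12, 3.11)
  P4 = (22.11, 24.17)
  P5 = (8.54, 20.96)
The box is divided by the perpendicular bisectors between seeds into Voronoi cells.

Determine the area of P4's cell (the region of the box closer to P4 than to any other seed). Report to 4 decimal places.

Area of P4's cell: 728.4980

1. box [0,46]×[0,42]: [(0, 0) (46, 0) (46, 42) (0, 42)]
2. ⊥bis P4·P0 via (32.53,14.14): [(0, 0) (18.9192, 0) (46, 28.1338) (46, 42) (0, 42)]  |A|=1551.0581
3. ⊥bis P4·P1 via (13.23,31.25): [(0, 14.6564) (0, 0) (18.9192, 0) (46, 28.1338) (46, 42) (21.8009, 42)]  |A|=1253.0004
4. ⊥bis P4·P2 via (16.65,24.62): [(17.6537, 36.7984) (14.6209, 0) (18.9192, 0) (46, 28.1338) (46, 42) (21.8009, 42)]  |A|=854.6177
5. ⊥bis P4·P3 via (28.115,13.64): [(17.6537, 36.7984) (15.135, 6.2378) (36.8359, 18.6133) (46, 28.1338) (46, 42) (21.8009, 42)]  |A|=750.1125
6. ⊥bis P4·P5 via (15.325,22.565): [(17.6537, 36.7984) (16.182, 18.942) (18.7055, 8.274) (36.8359, 18.6133) (46, 28.1338) (46, 42) (21.8009, 42)]  |A|=728.498
7. canonical 7-gon: [(17.6537, 36.7984) (16.182, 18.942) (18.7055, 8.274) (36.8359, 18.6133) (46, 28.1338) (46, 42) (21.8009, 42)]
8. shoelace: 728.498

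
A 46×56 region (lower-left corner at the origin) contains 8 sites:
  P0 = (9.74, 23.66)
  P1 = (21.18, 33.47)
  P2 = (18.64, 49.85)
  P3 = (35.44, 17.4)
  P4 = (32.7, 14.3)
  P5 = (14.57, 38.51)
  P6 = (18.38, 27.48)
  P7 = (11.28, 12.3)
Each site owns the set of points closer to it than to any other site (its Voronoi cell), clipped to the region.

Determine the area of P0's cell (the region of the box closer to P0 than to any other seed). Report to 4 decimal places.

1. box [0,46]×[0,56]: [(0, 0) (46, 0) (46, 56) (0, 56)]
2. ⊥bis P0·P1 via (15.46,28.565): [(0, 46.5938) (0, 0) (39.955, 0)]  |A|=930.8271
3. ⊥bis P0·P2 via (14.19,36.755): [(6.071, 39.514) (0, 41.5771) (0, 0) (39.955, 0)]  |A|=915.5989
4. ⊥bis P0·P3 via (22.59,20.53): [(22.5369, 20.3122) (6.071, 39.514) (0, 41.5771) (0, 0) (17.5893, 0)]  |A|=688.4511
5. ⊥bis P0·P4 via (21.22,18.98): [(22.0124, 20.9238) (6.071, 39.514) (0, 41.5771) (0, 0) (13.4825, 0)]  |A|=638.646
6. ⊥bis P0·P5 via (12.155,31.085): [(22.0124, 20.9238) (13.7416, 30.569) (0, 35.0384) (0, 0) (13.4825, 0)]  |A|=574.48
7. ⊥bis P0·P6 via (14.06,25.57): [(19.1829, 13.9831) (11.5321, 31.2876) (0, 35.0384) (0, 0) (13.4825, 0)]  |A|=515.7634
8. ⊥bis P0·P7 via (10.51,17.98): [(17.0253, 18.8632) (11.5321, 31.2876) (0, 35.0384) (0, 16.5552)]  |A|=218.6782
9. canonical 4-gon: [(17.0253, 18.8632) (11.5321, 31.2876) (0, 35.0384) (0, 16.5552)]
10. shoelace: 218.6782

Area of P0's cell: 218.6782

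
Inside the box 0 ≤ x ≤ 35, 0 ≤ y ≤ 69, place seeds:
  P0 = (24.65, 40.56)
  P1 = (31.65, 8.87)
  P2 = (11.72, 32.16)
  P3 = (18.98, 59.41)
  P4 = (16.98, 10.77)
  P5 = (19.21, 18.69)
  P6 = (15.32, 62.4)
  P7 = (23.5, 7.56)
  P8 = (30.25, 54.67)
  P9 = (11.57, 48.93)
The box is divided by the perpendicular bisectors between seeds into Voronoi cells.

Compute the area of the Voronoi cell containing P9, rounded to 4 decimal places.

Area of P9's cell: 297.3350

1. box [0,35]×[0,69]: [(0, 0) (35, 0) (35, 69) (0, 69)]
2. ⊥bis P9·P0 via (18.11,44.745): [(0, 16.4441) (33.631, 69) (0, 69)]  |A|=883.7536
3. ⊥bis P9·P1 via (21.61,28.9): [(0, 18.068) (1.5299, 18.8349) (33.631, 69) (0, 69)]  |A|=882.5114
4. ⊥bis P9·P2 via (11.645,40.545): [(0, 40.4408) (15.4441, 40.579) (33.631, 69) (0, 69)]  |A|=698.449
5. ⊥bis P9·P3 via (15.275,54.17): [(0, 64.9704) (0, 40.4408) (15.4441, 40.579) (21.3792, 49.8539)]  |A|=333.4231
6. ⊥bis P9·P4 via (14.275,29.85): [(0, 64.9704) (0, 40.4408) (15.4441, 40.579) (21.3792, 49.8539)]  |A|=333.4231
7. ⊥bis P9·P5 via (15.39,33.81): [(0, 64.9704) (0, 40.4408) (15.4441, 40.579) (21.3792, 49.8539)]  |A|=333.4231
8. ⊥bis P9·P6 via (13.445,55.665): [(12.9759, 55.7956) (0, 59.408) (0, 40.4408) (15.4441, 40.579) (21.3792, 49.8539)]  |A|=297.335
9. ⊥bis P9·P7 via (17.535,28.245): [(12.9759, 55.7956) (0, 59.408) (0, 40.4408) (15.4441, 40.579) (21.3792, 49.8539)]  |A|=297.335
10. ⊥bis P9·P8 via (20.91,51.8): [(12.9759, 55.7956) (0, 59.408) (0, 40.4408) (15.4441, 40.579) (21.3792, 49.8539)]  |A|=297.335
11. canonical 5-gon: [(12.9759, 55.7956) (0, 59.408) (0, 40.4408) (15.4441, 40.579) (21.3792, 49.8539)]
12. shoelace: 297.335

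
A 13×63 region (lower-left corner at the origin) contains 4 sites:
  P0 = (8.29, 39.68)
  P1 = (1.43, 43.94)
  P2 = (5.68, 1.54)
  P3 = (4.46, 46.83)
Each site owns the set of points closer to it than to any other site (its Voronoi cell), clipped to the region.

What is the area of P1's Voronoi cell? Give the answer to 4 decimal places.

1. box [0,13]×[0,63]: [(0, 0) (13, 0) (13, 63) (0, 63)]
2. ⊥bis P1·P0 via (4.86,41.81): [(0, 33.9838) (13, 54.9181) (13, 63) (0, 63)]  |A|=241.1378
3. ⊥bis P1·P2 via (3.555,22.74): [(0, 33.9838) (13, 54.9181) (13, 63) (0, 63)]  |A|=241.1378
4. ⊥bis P1·P3 via (2.945,45.385): [(0, 48.4727) (0, 33.9838) (5.4495, 42.7592)]  |A|=39.4782
5. canonical 3-gon: [(0, 48.4727) (0, 33.9838) (5.4495, 42.7592)]
6. shoelace: 39.4782

Area of P1's cell: 39.4782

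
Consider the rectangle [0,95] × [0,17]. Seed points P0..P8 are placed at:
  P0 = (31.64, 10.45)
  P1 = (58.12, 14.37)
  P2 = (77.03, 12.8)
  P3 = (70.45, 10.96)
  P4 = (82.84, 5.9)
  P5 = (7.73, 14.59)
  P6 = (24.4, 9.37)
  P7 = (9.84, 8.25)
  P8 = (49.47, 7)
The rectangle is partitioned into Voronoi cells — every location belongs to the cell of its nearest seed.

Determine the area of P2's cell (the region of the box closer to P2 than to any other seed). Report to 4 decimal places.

Area of P2's cell: 95.1746

1. box [0,95]×[0,17]: [(0, 0) (95, 0) (95, 17) (0, 17)]
2. ⊥bis P2·P0 via (54.335,11.625): [(54.9369, 0) (95, 0) (95, 17) (54.0567, 17)]  |A|=688.5545
3. ⊥bis P2·P1 via (67.575,13.585): [(66.4471, 0) (95, 0) (95, 17) (67.8585, 17)]  |A|=473.4021
4. ⊥bis P2·P3 via (73.74,11.88): [(77.0621, 0) (95, 0) (95, 17) (72.3083, 17)]  |A|=345.3522
5. ⊥bis P2·P4 via (79.935,9.35): [(75.4933, 5.61) (89.0202, 17) (72.3083, 17)]  |A|=95.1746
6. ⊥bis P2·P5 via (42.38,13.695): [(75.4933, 5.61) (89.0202, 17) (72.3083, 17)]  |A|=95.1746
7. ⊥bis P2·P6 via (50.715,11.085): [(75.4933, 5.61) (89.0202, 17) (72.3083, 17)]  |A|=95.1746
8. ⊥bis P2·P7 via (43.435,10.525): [(75.4933, 5.61) (89.0202, 17) (72.3083, 17)]  |A|=95.1746
9. ⊥bis P2·P8 via (63.25,9.9): [(75.4933, 5.61) (89.0202, 17) (72.3083, 17)]  |A|=95.1746
10. canonical 3-gon: [(75.4933, 5.61) (89.0202, 17) (72.3083, 17)]
11. shoelace: 95.1746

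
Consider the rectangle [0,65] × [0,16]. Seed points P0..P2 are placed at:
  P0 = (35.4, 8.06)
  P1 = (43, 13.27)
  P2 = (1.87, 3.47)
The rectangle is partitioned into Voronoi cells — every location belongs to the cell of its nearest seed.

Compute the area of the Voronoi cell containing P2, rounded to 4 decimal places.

Area of P2's cell: 293.2647

1. box [0,65]×[0,16]: [(0, 0) (65, 0) (65, 16) (0, 16)]
2. ⊥bis P2·P0 via (18.635,5.765): [(0, 0) (19.4242, 0) (17.2339, 16) (0, 16)]  |A|=293.2647
3. ⊥bis P2·P1 via (22.435,8.37): [(0, 0) (19.4242, 0) (17.2339, 16) (0, 16)]  |A|=293.2647
4. canonical 4-gon: [(0, 0) (19.4242, 0) (17.2339, 16) (0, 16)]
5. shoelace: 293.2647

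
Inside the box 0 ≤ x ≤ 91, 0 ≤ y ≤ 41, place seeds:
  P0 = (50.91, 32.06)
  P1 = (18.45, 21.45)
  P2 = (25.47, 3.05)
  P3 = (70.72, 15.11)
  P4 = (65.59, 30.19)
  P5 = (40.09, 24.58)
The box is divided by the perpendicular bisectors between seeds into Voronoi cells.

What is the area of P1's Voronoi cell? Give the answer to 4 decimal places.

Area of P1's cell: 904.2795

1. box [0,91]×[0,41]: [(0, 0) (91, 0) (91, 41) (0, 41)]
2. ⊥bis P1·P0 via (34.68,26.755): [(0, 0) (43.4252, 0) (30.0238, 41) (0, 41)]  |A|=1505.7059
3. ⊥bis P1·P2 via (21.96,12.25): [(0, 3.8718) (37.4851, 18.1732) (30.0238, 41) (0, 41)]  |A|=1038.5519
4. ⊥bis P1·P3 via (44.585,18.28): [(0, 3.8718) (37.4851, 18.1732) (30.0238, 41) (0, 41)]  |A|=1038.5519
5. ⊥bis P1·P4 via (42.02,25.82): [(0, 3.8718) (37.4851, 18.1732) (30.0238, 41) (0, 41)]  |A|=1038.5519
6. ⊥bis P1·P5 via (29.27,23.015): [(0, 3.8718) (30.3633, 15.4561) (26.6687, 41) (0, 41)]  |A|=904.2795
7. canonical 4-gon: [(0, 3.8718) (30.3633, 15.4561) (26.6687, 41) (0, 41)]
8. shoelace: 904.2795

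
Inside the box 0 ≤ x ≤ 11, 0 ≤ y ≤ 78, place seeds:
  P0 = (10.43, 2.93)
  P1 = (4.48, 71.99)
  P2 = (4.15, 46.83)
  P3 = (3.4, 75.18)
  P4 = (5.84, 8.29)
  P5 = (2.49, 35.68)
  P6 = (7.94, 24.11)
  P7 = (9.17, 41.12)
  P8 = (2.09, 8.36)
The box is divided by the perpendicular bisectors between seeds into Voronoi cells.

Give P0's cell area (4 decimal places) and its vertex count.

1. box [0,11]×[0,78]: [(0, 0) (11, 0) (11, 78) (0, 78)]
2. ⊥bis P0·P1 via (7.455,37.46): [(0, 36.8177) (0, 0) (11, 0) (11, 37.7654)]  |A|=410.2072
3. ⊥bis P0·P2 via (7.29,24.88): [(0, 23.8371) (0, 0) (11, 0) (11, 25.4107)]  |A|=270.8633
4. ⊥bis P0·P3 via (6.915,39.055): [(0, 23.8371) (0, 0) (11, 0) (11, 25.4107)]  |A|=270.8633
5. ⊥bis P0·P4 via (8.135,5.61): [(1.5839, 0) (11, 0) (11, 8.0634)]  |A|=37.963
6. ⊥bis P0·P5 via (6.46,19.305): [(1.5839, 0) (11, 0) (11, 8.0634)]  |A|=37.963
7. ⊥bis P0·P6 via (9.185,13.52): [(1.5839, 0) (11, 0) (11, 8.0634)]  |A|=37.963
8. ⊥bis P0·P7 via (9.8,22.025): [(1.5839, 0) (11, 0) (11, 8.0634)]  |A|=37.963
9. ⊥bis P0·P8 via (6.26,5.645): [(3.8458, 1.9369) (2.5847, 0) (11, 0) (11, 8.0634)]  |A|=36.9938
10. canonical 4-gon: [(3.8458, 1.9369) (2.5847, 0) (11, 0) (11, 8.0634)]
11. shoelace: 36.9938

Area of P0's cell: 36.9938 (4 vertices)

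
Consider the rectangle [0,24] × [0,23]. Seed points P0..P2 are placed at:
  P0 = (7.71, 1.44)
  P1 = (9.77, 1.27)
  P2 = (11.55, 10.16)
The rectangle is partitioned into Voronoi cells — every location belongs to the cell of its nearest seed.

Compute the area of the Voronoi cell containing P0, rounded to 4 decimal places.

Area of P0's cell: 71.7925

1. box [0,24]×[0,23]: [(0, 0) (24, 0) (24, 23) (0, 23)]
2. ⊥bis P0·P1 via (8.74,1.355): [(0, 0) (8.6282, 0) (10.5262, 23) (0, 23)]  |A|=220.2758
3. ⊥bis P0·P2 via (9.63,5.8): [(0, 10.0407) (0, 0) (8.6282, 0) (9.1252, 6.0223)]  |A|=71.7925
4. canonical 4-gon: [(0, 10.0407) (0, 0) (8.6282, 0) (9.1252, 6.0223)]
5. shoelace: 71.7925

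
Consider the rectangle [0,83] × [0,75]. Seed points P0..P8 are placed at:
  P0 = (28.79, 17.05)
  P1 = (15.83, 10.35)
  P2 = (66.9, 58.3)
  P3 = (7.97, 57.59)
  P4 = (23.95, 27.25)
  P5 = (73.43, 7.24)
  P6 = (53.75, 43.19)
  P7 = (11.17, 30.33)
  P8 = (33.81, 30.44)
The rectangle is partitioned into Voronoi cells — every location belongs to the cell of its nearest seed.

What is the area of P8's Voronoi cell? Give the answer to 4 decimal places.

Area of P8's cell: 558.2335

1. box [0,83]×[0,75]: [(0, 0) (83, 0) (83, 75) (0, 75)]
2. ⊥bis P8·P0 via (31.3,23.745): [(0, 35.4796) (83, 4.3623) (83, 75) (0, 75)]  |A|=4571.561
3. ⊥bis P8·P1 via (24.82,20.395): [(0, 42.6082) (13.7072, 30.3407) (83, 4.3623) (83, 75) (0, 75)]  |A|=4522.7041
4. ⊥bis P8·P2 via (50.355,44.37): [(0, 42.6082) (13.7072, 30.3407) (83, 4.3623) (83, 5.5967) (24.5662, 75) (0, 75)]  |A|=2494.9556
5. ⊥bis P8·P3 via (20.89,44.015): [(10.0044, 33.6546) (13.7072, 30.3407) (83, 4.3623) (83, 5.5967) (37.4134, 59.7411)]  |A|=1448.3921
6. ⊥bis P8·P4 via (28.88,28.845): [(23.2465, 46.2578) (30.4237, 24.0735) (83, 4.3623) (83, 5.5967) (37.4134, 59.7411)]  |A|=1240.1854
7. ⊥bis P8·P5 via (53.62,18.84): [(23.2465, 46.2578) (30.4237, 24.0735) (51.9573, 16.0005) (61.0979, 31.6104) (37.4134, 59.7411)]  |A|=931.1895
8. ⊥bis P8·P6 via (43.78,36.815): [(32.258, 54.8345) (23.2465, 46.2578) (30.4237, 24.0735) (51.9573, 16.0005) (54.4104, 20.1899)]  |A|=558.2335
9. ⊥bis P8·P7 via (22.49,30.385): [(32.258, 54.8345) (23.2465, 46.2578) (30.4237, 24.0735) (51.9573, 16.0005) (54.4104, 20.1899)]  |A|=558.2335
10. canonical 5-gon: [(32.258, 54.8345) (23.2465, 46.2578) (30.4237, 24.0735) (51.9573, 16.0005) (54.4104, 20.1899)]
11. shoelace: 558.2335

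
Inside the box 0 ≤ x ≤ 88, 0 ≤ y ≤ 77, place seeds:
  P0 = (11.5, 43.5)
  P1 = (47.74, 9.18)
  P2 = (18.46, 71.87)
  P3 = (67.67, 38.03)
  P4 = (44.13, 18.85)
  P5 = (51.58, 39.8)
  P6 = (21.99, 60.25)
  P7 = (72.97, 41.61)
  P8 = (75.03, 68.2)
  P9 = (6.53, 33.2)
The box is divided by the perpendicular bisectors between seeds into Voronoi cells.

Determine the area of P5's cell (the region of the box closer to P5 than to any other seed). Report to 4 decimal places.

Area of P5's cell: 774.8734

1. box [0,88]×[0,77]: [(0, 0) (88, 0) (88, 77) (0, 77)]
2. ⊥bis P5·P0 via (31.54,41.65): [(27.6951, 0) (88, 0) (88, 77) (34.8033, 77)]  |A|=4369.8111
3. ⊥bis P5·P1 via (49.66,24.49): [(30.1814, 26.9328) (88, 19.6818) (88, 77) (34.8033, 77)]  |A|=2988.7326
4. ⊥bis P5·P2 via (35.02,55.835): [(32.6208, 53.3572) (30.1814, 26.9328) (88, 19.6818) (88, 77) (55.514, 77)]  |A|=2743.9036
5. ⊥bis P5·P3 via (59.625,38.915): [(32.6208, 53.3572) (30.1814, 26.9328) (57.9242, 23.4536) (63.8146, 77) (55.514, 77)]  |A|=1234.4368
6. ⊥bis P5·P4 via (47.855,29.325): [(32.6208, 53.3572) (30.9569, 35.3341) (58.1667, 25.6581) (63.8146, 77) (55.514, 77)]  |A|=1085.3848
7. ⊥bis P5·P6 via (36.785,50.025): [(55.2127, 76.6888) (31.6237, 42.5569) (30.9569, 35.3341) (58.1667, 25.6581) (63.8146, 77) (55.514, 77)]  |A|=975.0166
8. ⊥bis P5·P7 via (62.275,40.705): [(55.2127, 76.6888) (31.6237, 42.5569) (30.9569, 35.3341) (58.1667, 25.6581) (61.2084, 53.3092) (59.2038, 77) (55.514, 77)]  |A|=920.3994
9. ⊥bis P5·P8 via (63.305,54): [(48.1694, 66.4975) (31.6237, 42.5569) (30.9569, 35.3341) (58.1667, 25.6581) (61.2084, 53.3092) (60.9881, 55.9131)]  |A|=774.8734
10. ⊥bis P5·P9 via (29.055,36.5): [(48.1694, 66.4975) (31.6237, 42.5569) (30.9569, 35.3341) (58.1667, 25.6581) (61.2084, 53.3092) (60.9881, 55.9131)]  |A|=774.8734
11. canonical 6-gon: [(48.1694, 66.4975) (31.6237, 42.5569) (30.9569, 35.3341) (58.1667, 25.6581) (61.2084, 53.3092) (60.9881, 55.9131)]
12. shoelace: 774.8734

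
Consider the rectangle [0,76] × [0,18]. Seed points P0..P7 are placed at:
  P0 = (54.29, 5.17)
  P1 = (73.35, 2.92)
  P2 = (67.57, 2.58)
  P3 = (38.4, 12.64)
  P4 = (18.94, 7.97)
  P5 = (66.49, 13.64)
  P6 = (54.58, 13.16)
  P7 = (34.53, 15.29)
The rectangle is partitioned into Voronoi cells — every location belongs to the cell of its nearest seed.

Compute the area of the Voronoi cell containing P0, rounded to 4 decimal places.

1. box [0,76]×[0,18]: [(0, 0) (76, 0) (76, 18) (0, 18)]
2. ⊥bis P0·P1 via (63.82,4.045): [(0, 0) (63.3425, 0) (65.4674, 18) (0, 18)]  |A|=1159.2887
3. ⊥bis P0·P2 via (60.93,3.875): [(0, 0) (60.1743, 0) (63.6848, 18) (0, 18)]  |A|=1114.7315
4. ⊥bis P0·P3 via (46.345,8.905): [(42.1587, 0) (60.1743, 0) (63.6848, 18) (50.6206, 18)]  |A|=279.7176
5. ⊥bis P0·P4 via (36.615,6.57): [(42.1587, 0) (60.1743, 0) (63.6848, 18) (50.6206, 18)]  |A|=279.7176
6. ⊥bis P0·P5 via (60.39,9.405): [(42.1587, 0) (60.1743, 0) (61.6536, 7.585) (54.4228, 18) (50.6206, 18)]  |A|=231.4858
7. ⊥bis P0·P6 via (54.435,9.165): [(46.6009, 9.4493) (42.1587, 0) (60.1743, 0) (61.6536, 7.585) (60.7149, 8.9371)]  |A|=152.8849
8. ⊥bis P0·P7 via (44.41,10.23): [(46.6009, 9.4493) (42.1587, 0) (60.1743, 0) (61.6536, 7.585) (60.7149, 8.9371)]  |A|=152.8849
9. canonical 5-gon: [(46.6009, 9.4493) (42.1587, 0) (60.1743, 0) (61.6536, 7.585) (60.7149, 8.9371)]
10. shoelace: 152.8849

Area of P0's cell: 152.8849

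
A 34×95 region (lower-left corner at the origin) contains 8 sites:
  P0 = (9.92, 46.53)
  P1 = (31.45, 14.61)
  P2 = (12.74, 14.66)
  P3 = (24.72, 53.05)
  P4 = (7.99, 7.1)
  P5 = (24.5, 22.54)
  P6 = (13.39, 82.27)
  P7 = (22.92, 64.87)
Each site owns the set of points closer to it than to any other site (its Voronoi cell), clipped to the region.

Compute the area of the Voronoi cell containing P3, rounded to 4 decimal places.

1. box [0,34]×[0,95]: [(0, 0) (34, 0) (34, 95) (0, 95)]
2. ⊥bis P3·P0 via (17.32,49.79): [(0, 89.1053) (34, 11.9274) (34, 95) (0, 95)]  |A|=1512.4431
3. ⊥bis P3·P1 via (28.085,33.83): [(0, 89.1053) (24.6184, 33.2231) (34, 34.8656) (34, 95) (0, 95)]  |A|=1404.8448
4. ⊥bis P3·P2 via (18.73,33.855): [(0, 89.1053) (24.6184, 33.2231) (34, 34.8656) (34, 95) (0, 95)]  |A|=1404.8448
5. ⊥bis P3·P4 via (16.355,30.075): [(0, 89.1053) (24.6184, 33.2231) (34, 34.8656) (34, 95) (0, 95)]  |A|=1404.8448
6. ⊥bis P3·P5 via (24.61,37.795): [(0, 89.1053) (22.5979, 37.8095) (34, 37.7273) (34, 95) (0, 95)]  |A|=1365.3566
7. ⊥bis P3·P6 via (19.055,67.66): [(10.8492, 64.4782) (22.5979, 37.8095) (34, 37.7273) (34, 73.4549)]  |A|=565.1175
8. ⊥bis P3·P7 via (23.82,58.96): [(13.9429, 57.4559) (22.5979, 37.8095) (34, 37.7273) (34, 60.5103)]  |A|=340.1295
9. canonical 4-gon: [(13.9429, 57.4559) (22.5979, 37.8095) (34, 37.7273) (34, 60.5103)]
10. shoelace: 340.1295

Area of P3's cell: 340.1295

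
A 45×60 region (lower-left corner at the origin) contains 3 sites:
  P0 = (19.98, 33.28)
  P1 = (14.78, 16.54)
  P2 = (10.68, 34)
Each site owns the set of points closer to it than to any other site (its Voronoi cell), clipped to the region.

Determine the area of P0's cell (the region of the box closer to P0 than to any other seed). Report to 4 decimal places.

1. box [0,45]×[0,60]: [(0, 0) (45, 0) (45, 60) (0, 60)]
2. ⊥bis P0·P1 via (17.38,24.91): [(0, 30.3088) (45, 16.3303) (45, 60) (0, 60)]  |A|=1650.6199
3. ⊥bis P0·P2 via (15.33,33.64): [(14.7181, 25.7369) (45, 16.3303) (45, 60) (17.3708, 60)]  |A|=1134.5316
4. canonical 4-gon: [(14.7181, 25.7369) (45, 16.3303) (45, 60) (17.3708, 60)]
5. shoelace: 1134.5316

Area of P0's cell: 1134.5316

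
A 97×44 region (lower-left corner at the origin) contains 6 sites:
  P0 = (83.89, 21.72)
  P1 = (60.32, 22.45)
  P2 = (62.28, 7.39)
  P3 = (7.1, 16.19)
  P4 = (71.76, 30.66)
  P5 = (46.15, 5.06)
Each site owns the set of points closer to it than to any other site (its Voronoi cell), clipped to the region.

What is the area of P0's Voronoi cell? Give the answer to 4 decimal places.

1. box [0,97]×[0,44]: [(0, 0) (97, 0) (97, 44) (0, 44)]
2. ⊥bis P0·P1 via (72.105,22.085): [(71.421, 0) (97, 0) (97, 44) (72.7837, 44)]  |A|=1095.4958
3. ⊥bis P0·P2 via (73.085,14.555): [(71.9259, 16.3029) (82.7367, 0) (97, 0) (97, 44) (72.7837, 44)]  |A|=1003.2563
4. ⊥bis P0·P3 via (45.495,18.955): [(71.9259, 16.3029) (82.7367, 0) (97, 0) (97, 44) (72.7837, 44)]  |A|=1003.2563
5. ⊥bis P0·P4 via (77.825,26.19): [(71.9868, 18.2686) (71.9259, 16.3029) (82.7367, 0) (97, 0) (97, 44) (90.9512, 44)]  |A|=769.5186
6. ⊥bis P0·P5 via (65.02,13.39): [(71.9868, 18.2686) (71.9259, 16.3029) (82.7367, 0) (97, 0) (97, 44) (90.9512, 44)]  |A|=769.5186
7. canonical 6-gon: [(71.9868, 18.2686) (71.9259, 16.3029) (82.7367, 0) (97, 0) (97, 44) (90.9512, 44)]
8. shoelace: 769.5186

Area of P0's cell: 769.5186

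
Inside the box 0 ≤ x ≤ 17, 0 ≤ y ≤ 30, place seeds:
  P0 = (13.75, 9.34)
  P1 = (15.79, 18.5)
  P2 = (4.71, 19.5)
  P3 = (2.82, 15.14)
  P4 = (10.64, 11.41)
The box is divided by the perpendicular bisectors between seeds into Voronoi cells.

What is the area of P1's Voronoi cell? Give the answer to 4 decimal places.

Area of P1's cell: 96.7832

1. box [0,17]×[0,30]: [(0, 0) (17, 0) (17, 30) (0, 30)]
2. ⊥bis P1·P0 via (14.77,13.92): [(0, 17.2094) (17, 13.4234) (17, 30) (0, 30)]  |A|=249.6216
3. ⊥bis P1·P2 via (10.25,19): [(9.8896, 15.0069) (17, 13.4234) (17, 30) (11.2428, 30)]  |A|=102.0925
4. ⊥bis P1·P3 via (9.305,16.82): [(9.8896, 15.0069) (17, 13.4234) (17, 30) (11.2428, 30)]  |A|=102.0925
5. ⊥bis P1·P4 via (13.215,14.955): [(10.0898, 17.2251) (14.5823, 13.9618) (17, 13.4234) (17, 30) (11.2428, 30)]  |A|=96.7832
6. canonical 5-gon: [(10.0898, 17.2251) (14.5823, 13.9618) (17, 13.4234) (17, 30) (11.2428, 30)]
7. shoelace: 96.7832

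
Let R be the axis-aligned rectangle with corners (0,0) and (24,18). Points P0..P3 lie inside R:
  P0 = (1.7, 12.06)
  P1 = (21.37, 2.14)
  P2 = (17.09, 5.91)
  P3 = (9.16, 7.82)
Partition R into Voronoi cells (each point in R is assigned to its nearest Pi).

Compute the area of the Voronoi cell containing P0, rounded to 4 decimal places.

Area of P0's cell: 88.1657

1. box [0,24]×[0,18]: [(0, 0) (24, 0) (24, 18) (0, 18)]
2. ⊥bis P0·P1 via (11.535,7.1): [(0, 0) (7.9543, 0) (17.0321, 18) (0, 18)]  |A|=224.8778
3. ⊥bis P0·P2 via (9.395,8.985): [(0, 0) (5.8045, 0) (12.9975, 18) (0, 18)]  |A|=169.2179
4. ⊥bis P0·P3 via (5.43,9.94): [(0, 0.3863) (10.011, 18) (0, 18)]  |A|=88.1657
5. canonical 3-gon: [(0, 0.3863) (10.011, 18) (0, 18)]
6. shoelace: 88.1657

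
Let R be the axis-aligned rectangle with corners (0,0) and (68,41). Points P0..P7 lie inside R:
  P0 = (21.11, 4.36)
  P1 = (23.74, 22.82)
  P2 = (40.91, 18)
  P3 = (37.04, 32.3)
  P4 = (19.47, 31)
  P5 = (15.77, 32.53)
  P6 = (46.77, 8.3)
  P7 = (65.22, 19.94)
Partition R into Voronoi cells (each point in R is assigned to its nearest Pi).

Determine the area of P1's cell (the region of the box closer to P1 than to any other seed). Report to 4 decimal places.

1. box [0,68]×[0,41]: [(0, 0) (68, 0) (68, 41) (0, 41)]
2. ⊥bis P1·P0 via (22.425,13.59): [(0, 16.7849) (68, 7.0969) (68, 41) (0, 41)]  |A|=1976.0183
3. ⊥bis P1·P2 via (32.325,20.41): [(0, 16.7849) (30.1034, 12.4961) (38.1051, 41) (0, 41)]  |A|=907.5506
4. ⊥bis P1·P3 via (30.39,27.56): [(0, 16.7849) (30.1034, 12.4961) (33.2183, 23.5921) (20.8102, 41) (0, 41)]  |A|=757.0167
5. ⊥bis P1·P4 via (21.605,26.91): [(1.7349, 16.5377) (30.1034, 12.4961) (33.2183, 23.5921) (28.3454, 30.4285)]  |A|=288.4877
6. ⊥bis P1·P5 via (19.755,27.675): [(13.9628, 22.9207) (5.5279, 15.9973) (30.1034, 12.4961) (33.2183, 23.5921) (28.3454, 30.4285)]  |A|=273.0785
7. ⊥bis P1·P6 via (35.255,15.56): [(13.9628, 22.9207) (5.5279, 15.9973) (30.1034, 12.4961) (33.2183, 23.5921) (28.3454, 30.4285)]  |A|=273.0785
8. ⊥bis P1·P7 via (44.48,21.38): [(13.9628, 22.9207) (5.5279, 15.9973) (30.1034, 12.4961) (33.2183, 23.5921) (28.3454, 30.4285)]  |A|=273.0785
9. canonical 5-gon: [(13.9628, 22.9207) (5.5279, 15.9973) (30.1034, 12.4961) (33.2183, 23.5921) (28.3454, 30.4285)]
10. shoelace: 273.0785

Area of P1's cell: 273.0785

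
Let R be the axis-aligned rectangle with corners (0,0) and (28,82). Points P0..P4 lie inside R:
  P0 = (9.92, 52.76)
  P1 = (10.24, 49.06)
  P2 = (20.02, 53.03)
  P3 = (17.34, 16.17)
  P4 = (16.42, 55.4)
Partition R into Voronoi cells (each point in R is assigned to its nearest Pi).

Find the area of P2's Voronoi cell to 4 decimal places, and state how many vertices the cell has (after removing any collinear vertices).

Area of P2's cell: 266.0315 (4 vertices)

1. box [0,28]×[0,82]: [(0, 0) (28, 0) (28, 82) (0, 82)]
2. ⊥bis P2·P0 via (14.97,52.895): [(16.384, 0) (28, 0) (28, 82) (14.1919, 82)]  |A|=1042.3852
3. ⊥bis P2·P1 via (15.13,51.045): [(15.0117, 51.3365) (28, 19.3401) (28, 82) (14.1919, 82)]  |A|=618.6257
4. ⊥bis P2·P3 via (18.68,34.6): [(15.0117, 51.3365) (21.9006, 34.3658) (28, 33.9224) (28, 82) (14.1919, 82)]  |A|=574.1539
5. ⊥bis P2·P4 via (18.22,54.215): [(15.5126, 50.1025) (21.9006, 34.3658) (28, 33.9224) (28, 69.0707)]  |A|=266.0315
6. canonical 4-gon: [(15.5126, 50.1025) (21.9006, 34.3658) (28, 33.9224) (28, 69.0707)]
7. shoelace: 266.0315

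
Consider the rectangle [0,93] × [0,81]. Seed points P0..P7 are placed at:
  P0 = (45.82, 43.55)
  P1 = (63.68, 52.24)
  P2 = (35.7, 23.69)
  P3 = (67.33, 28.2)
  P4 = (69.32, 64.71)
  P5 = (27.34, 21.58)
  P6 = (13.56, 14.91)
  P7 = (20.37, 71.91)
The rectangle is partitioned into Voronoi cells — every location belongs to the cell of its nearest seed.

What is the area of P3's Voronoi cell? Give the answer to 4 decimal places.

1. box [0,93]×[0,81]: [(0, 0) (93, 0) (93, 81) (0, 81)]
2. ⊥bis P3·P0 via (56.575,35.875): [(30.9738, 0) (93, 0) (93, 81) (88.7772, 81)]  |A|=2683.0845
3. ⊥bis P3·P1 via (65.505,40.22): [(58.9673, 39.2274) (30.9738, 0) (93, 0) (93, 44.3946)]  |A|=1971.9951
4. ⊥bis P3·P2 via (51.515,25.945): [(58.9673, 39.2274) (51.1776, 28.3116) (55.2144, 0) (93, 0) (93, 44.3946)]  |A|=1628.851
5. ⊥bis P3·P4 via (68.325,46.455): [(58.9673, 39.2274) (51.1776, 28.3116) (55.2144, 0) (93, 0) (93, 44.3946)]  |A|=1628.851
6. ⊥bis P3·P5 via (47.335,24.89): [(58.9673, 39.2274) (51.1776, 28.3116) (55.2144, 0) (93, 0) (93, 44.3946)]  |A|=1628.851
7. ⊥bis P3·P6 via (40.445,21.555): [(58.9673, 39.2274) (51.1776, 28.3116) (55.2144, 0) (93, 0) (93, 44.3946)]  |A|=1628.851
8. ⊥bis P3·P7 via (43.85,50.055): [(58.9673, 39.2274) (51.1776, 28.3116) (55.2144, 0) (93, 0) (93, 44.3946)]  |A|=1628.851
9. canonical 5-gon: [(58.9673, 39.2274) (51.1776, 28.3116) (55.2144, 0) (93, 0) (93, 44.3946)]
10. shoelace: 1628.851

Area of P3's cell: 1628.8510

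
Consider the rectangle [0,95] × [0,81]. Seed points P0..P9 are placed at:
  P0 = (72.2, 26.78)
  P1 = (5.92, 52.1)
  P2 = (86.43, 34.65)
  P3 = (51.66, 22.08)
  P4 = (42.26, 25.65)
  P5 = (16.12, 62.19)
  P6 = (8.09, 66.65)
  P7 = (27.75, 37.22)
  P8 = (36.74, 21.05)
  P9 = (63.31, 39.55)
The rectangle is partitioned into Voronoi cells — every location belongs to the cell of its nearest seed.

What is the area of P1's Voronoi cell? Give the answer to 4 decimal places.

1. box [0,95]×[0,81]: [(0, 0) (95, 0) (95, 81) (0, 81)]
2. ⊥bis P1·P0 via (39.06,39.44): [(0, 0) (23.9933, 0) (54.9366, 81) (0, 81)]  |A|=3196.6599
3. ⊥bis P1·P2 via (46.175,43.375): [(0, 0) (23.9933, 0) (53.5344, 77.3297) (54.33, 81) (0, 81)]  |A|=3195.5466
4. ⊥bis P1·P3 via (28.79,37.09): [(0, 0) (4.4472, 0) (51.2148, 71.2576) (53.5344, 77.3297) (54.33, 81) (0, 81)]  |A|=2499.1408
5. ⊥bis P1·P4 via (24.09,38.875): [(0, 5.7774) (54.1516, 80.177) (54.33, 81) (0, 81)]  |A|=2059.0672
6. ⊥bis P1·P5 via (11.02,57.145): [(0, 68.2851) (0, 5.7774) (26.2107, 41.7887)]  |A|=819.1858
7. ⊥bis P1·P6 via (7.005,59.375): [(9.1271, 59.0585) (0, 60.4197) (0, 5.7774) (26.2107, 41.7887)]  |A|=783.2915
8. ⊥bis P1·P7 via (16.835,44.66): [(19.5011, 48.5714) (9.1271, 59.0585) (0, 60.4197) (0, 19.9619)]  |A|=435.2849
9. ⊥bis P1·P8 via (21.33,36.575): [(19.5011, 48.5714) (9.1271, 59.0585) (0, 60.4197) (0, 19.9619)]  |A|=435.2849
10. ⊥bis P1·P9 via (34.615,45.825): [(19.5011, 48.5714) (9.1271, 59.0585) (0, 60.4197) (0, 19.9619)]  |A|=435.2849
11. canonical 4-gon: [(19.5011, 48.5714) (9.1271, 59.0585) (0, 60.4197) (0, 19.9619)]
12. shoelace: 435.2849

Area of P1's cell: 435.2849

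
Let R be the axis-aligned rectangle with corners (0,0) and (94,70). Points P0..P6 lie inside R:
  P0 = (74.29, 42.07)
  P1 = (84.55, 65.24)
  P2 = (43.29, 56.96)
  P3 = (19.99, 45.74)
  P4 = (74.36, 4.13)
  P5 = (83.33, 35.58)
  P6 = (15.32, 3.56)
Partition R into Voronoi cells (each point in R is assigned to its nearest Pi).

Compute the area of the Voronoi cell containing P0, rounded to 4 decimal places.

Area of P0's cell: 812.5660

1. box [0,94]×[0,70]: [(0, 0) (94, 0) (94, 70) (0, 70)]
2. ⊥bis P0·P1 via (79.42,53.655): [(0, 0) (94, 0) (94, 47.1988) (42.5083, 70) (0, 70)]  |A|=5992.9634
3. ⊥bis P0·P2 via (58.79,49.515): [(35.0068, 0) (94, 0) (94, 47.1988) (64.0481, 60.4619)]  |A|=2490.2677
4. ⊥bis P0·P3 via (47.14,43.905): [(45.6735, 22.2073) (44.1726, 0) (94, 0) (94, 47.1988) (64.0481, 60.4619)]  |A|=2388.4943
5. ⊥bis P0·P4 via (74.325,23.1): [(46.0772, 23.0479) (94, 23.1363) (94, 47.1988) (64.0481, 60.4619)]  |A|=1256.0562
6. ⊥bis P0·P5 via (78.81,38.825): [(46.0772, 23.0479) (67.5117, 23.0874) (87.0357, 50.2827) (64.0481, 60.4619)]  |A|=812.566
7. ⊥bis P0·P6 via (44.805,22.815): [(46.0772, 23.0479) (67.5117, 23.0874) (87.0357, 50.2827) (64.0481, 60.4619)]  |A|=812.566
8. canonical 4-gon: [(46.0772, 23.0479) (67.5117, 23.0874) (87.0357, 50.2827) (64.0481, 60.4619)]
9. shoelace: 812.566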